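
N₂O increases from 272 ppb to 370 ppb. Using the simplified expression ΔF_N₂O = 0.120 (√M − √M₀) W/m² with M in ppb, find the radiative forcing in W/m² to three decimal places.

N₂O: 0.120 × (√370 − √272) = 0.120 × (19.2354 − 16.4924) = 0.120 × 2.7430 = 0.3292 W/m².

ΔF = 0.329 W/m²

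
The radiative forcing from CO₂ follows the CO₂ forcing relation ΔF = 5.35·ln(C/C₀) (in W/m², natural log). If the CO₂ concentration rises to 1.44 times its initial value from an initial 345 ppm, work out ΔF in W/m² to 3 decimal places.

ΔF = 5.35 × ln(1.44) = 5.35 × 0.36464 = 1.9508 W/m².

ΔF = 1.951 W/m²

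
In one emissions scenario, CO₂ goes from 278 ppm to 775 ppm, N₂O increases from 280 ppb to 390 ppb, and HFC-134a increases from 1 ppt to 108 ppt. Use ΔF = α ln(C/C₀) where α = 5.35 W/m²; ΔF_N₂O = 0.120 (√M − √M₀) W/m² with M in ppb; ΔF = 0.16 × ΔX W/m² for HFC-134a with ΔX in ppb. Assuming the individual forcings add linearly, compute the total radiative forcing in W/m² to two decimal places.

ΔF = 5.86 W/m²

CO₂: 5.35 × ln(775/278) = 5.35 × ln(2.78777) = 5.35 × 1.02524 = 5.4850 W/m².
N₂O: 0.120 × (√390 − √280) = 0.120 × (19.7484 − 16.7332) = 0.120 × 3.0152 = 0.3618 W/m².
HFC-134a: Δ = 108 − 1 = 107 ppt = 0.107 ppb; ΔF = 0.16 × 0.107 = 0.0171 W/m².
Total ΔF = 5.4850 + 0.3618 + 0.0171 = 5.8639 W/m².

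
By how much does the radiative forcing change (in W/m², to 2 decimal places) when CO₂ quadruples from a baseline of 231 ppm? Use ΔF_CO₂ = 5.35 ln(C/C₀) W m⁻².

Because the forcing depends only on the ratio C/C₀, the initial concentration does not enter.
ΔF = 5.35 × ln(4) = 5.35 × 1.38629 = 7.4167 W/m².

ΔF = 7.42 W/m²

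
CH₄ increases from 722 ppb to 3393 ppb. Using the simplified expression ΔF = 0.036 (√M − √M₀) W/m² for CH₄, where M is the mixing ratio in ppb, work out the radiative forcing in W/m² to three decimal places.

CH₄: 0.036 × (√3393 − √722) = 0.036 × (58.2495 − 26.8701) = 0.036 × 31.3794 = 1.1297 W/m².

ΔF = 1.130 W/m²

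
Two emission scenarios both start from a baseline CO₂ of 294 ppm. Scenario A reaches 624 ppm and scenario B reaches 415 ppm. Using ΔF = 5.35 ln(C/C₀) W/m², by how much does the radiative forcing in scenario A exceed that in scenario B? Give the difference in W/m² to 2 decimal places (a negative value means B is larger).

ΔF_A − ΔF_B = 2.18 W/m²

ΔF_A = 5.35 ln(624/294) = 5.35 × 0.75257 = 4.0262 W/m².
ΔF_B = 5.35 ln(415/294) = 5.35 × 0.34470 = 1.8441 W/m².
Difference: 4.0262 − 1.8441 = 2.1821 W/m².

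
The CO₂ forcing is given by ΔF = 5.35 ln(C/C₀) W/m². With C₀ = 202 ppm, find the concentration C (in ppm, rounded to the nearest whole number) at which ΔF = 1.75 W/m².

Set 5.35 ln(C/202) = 1.75, so ln(C/202) = 1.75/5.35 = 0.32710.
Then C/202 = e^0.32710 = 1.38694, giving C = 202 × 1.38694 = 280.16 ppm.

C ≈ 280 ppm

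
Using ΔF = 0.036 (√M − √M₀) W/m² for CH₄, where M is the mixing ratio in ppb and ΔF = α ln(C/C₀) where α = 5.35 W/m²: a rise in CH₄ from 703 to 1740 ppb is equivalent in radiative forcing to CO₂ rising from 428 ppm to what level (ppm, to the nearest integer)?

CH₄ forcing: 0.036 × (√1740 − √703) = 0.036 × (41.7133 − 26.5141) = 0.036 × 15.1992 = 0.54717 W/m².
Set 5.35 ln(C/428) = 0.54717: ln(C/428) = 0.54717/5.35 = 0.10227, so C = 428 × e^0.10227 = 428 × 1.10768 = 474.09 ppm.

C ≈ 474 ppm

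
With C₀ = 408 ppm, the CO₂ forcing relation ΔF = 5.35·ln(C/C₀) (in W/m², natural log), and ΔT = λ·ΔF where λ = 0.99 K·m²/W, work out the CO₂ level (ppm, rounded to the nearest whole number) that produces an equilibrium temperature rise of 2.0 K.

Required forcing: ΔF = ΔT/λ = 2.0/0.99 = 2.0202 W/m².
Then ln(C/408) = ΔF/5.35 = 2.0202/5.35 = 0.37761.
So C = 408 × e^0.37761 = 408 × 1.45879 = 595.19 ppm.

C ≈ 595 ppm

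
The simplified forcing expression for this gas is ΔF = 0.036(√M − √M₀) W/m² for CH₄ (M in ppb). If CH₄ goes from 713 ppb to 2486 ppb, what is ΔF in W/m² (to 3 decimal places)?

CH₄: 0.036 × (√2486 − √713) = 0.036 × (49.8598 − 26.7021) = 0.036 × 23.1577 = 0.8337 W/m².

ΔF = 0.834 W/m²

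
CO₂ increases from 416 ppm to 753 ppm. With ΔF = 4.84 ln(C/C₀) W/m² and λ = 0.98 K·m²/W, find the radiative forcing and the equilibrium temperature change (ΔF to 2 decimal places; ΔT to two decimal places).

CO₂: 4.84 × ln(753/416) = 4.84 × ln(1.81010) = 4.84 × 0.59338 = 2.8720 W/m².
ΔT = λ ΔF = 0.98 × 2.87 = 2.8126 K.

ΔF = 2.87 W/m²; ΔT = 2.81 K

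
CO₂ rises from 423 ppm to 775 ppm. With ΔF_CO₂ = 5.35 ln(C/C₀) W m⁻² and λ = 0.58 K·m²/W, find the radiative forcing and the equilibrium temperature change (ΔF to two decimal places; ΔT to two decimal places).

ΔF = 3.24 W/m²; ΔT = 1.88 K

CO₂: 5.35 × ln(775/423) = 5.35 × ln(1.83215) = 5.35 × 0.60549 = 3.2394 W/m².
ΔT = λ ΔF = 0.58 × 3.24 = 1.8792 K.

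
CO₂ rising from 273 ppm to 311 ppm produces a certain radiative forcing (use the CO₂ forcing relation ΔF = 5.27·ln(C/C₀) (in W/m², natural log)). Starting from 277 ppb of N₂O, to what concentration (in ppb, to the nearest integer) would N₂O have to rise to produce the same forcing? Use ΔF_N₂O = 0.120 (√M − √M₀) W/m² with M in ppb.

CO₂ forcing: 5.27 × ln(311/273) = 5.27 × 0.130321 = 0.68679 W/m².
Set 0.120(√M − √277) = 0.68679: √M = 0.68679/0.120 + √277 = 5.7233 + 16.6433 = 22.3666.
M = (22.3666)² = 500.26 ppb.

M ≈ 500 ppb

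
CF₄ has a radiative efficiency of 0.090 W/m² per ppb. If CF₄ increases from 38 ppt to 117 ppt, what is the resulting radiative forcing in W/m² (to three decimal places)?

ΔF = 0.007 W/m²

CF₄: Δ = 117 − 38 = 79 ppt = 0.079 ppb; ΔF = 0.090 × 0.079 = 0.0071 W/m².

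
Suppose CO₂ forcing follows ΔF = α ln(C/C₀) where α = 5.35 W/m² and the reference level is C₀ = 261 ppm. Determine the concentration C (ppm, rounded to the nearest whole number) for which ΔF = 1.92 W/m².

C ≈ 374 ppm

Set 5.35 ln(C/261) = 1.92, so ln(C/261) = 1.92/5.35 = 0.35888.
Then C/261 = e^0.35888 = 1.43172, giving C = 261 × 1.43172 = 373.68 ppm.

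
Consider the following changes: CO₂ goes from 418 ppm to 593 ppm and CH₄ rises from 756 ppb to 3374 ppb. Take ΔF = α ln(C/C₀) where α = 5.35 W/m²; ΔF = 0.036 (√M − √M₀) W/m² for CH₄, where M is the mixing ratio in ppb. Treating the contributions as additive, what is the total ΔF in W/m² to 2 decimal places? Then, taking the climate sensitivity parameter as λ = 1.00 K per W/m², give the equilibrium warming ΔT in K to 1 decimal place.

ΔF = 2.97 W/m²; ΔT = 3.0 K

CO₂: 5.35 × ln(593/418) = 5.35 × ln(1.41866) = 5.35 × 0.34971 = 1.8709 W/m².
CH₄: 0.036 × (√3374 − √756) = 0.036 × (58.0861 − 27.4955) = 0.036 × 30.5906 = 1.1013 W/m².
Total ΔF = 1.8709 + 1.1013 = 2.9722 W/m².
ΔT = λ ΔF = 1.00 × 2.97 = 2.9700 K.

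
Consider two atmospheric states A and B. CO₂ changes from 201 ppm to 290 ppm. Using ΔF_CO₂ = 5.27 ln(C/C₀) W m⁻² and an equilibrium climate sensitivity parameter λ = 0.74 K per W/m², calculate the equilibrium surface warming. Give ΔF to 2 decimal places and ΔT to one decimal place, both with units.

CO₂: 5.27 × ln(290/201) = 5.27 × ln(1.44279) = 5.27 × 0.36658 = 1.9319 W/m².
ΔT = λ ΔF = 0.74 × 1.93 = 1.4282 K.

ΔF = 1.93 W/m²; ΔT = 1.4 K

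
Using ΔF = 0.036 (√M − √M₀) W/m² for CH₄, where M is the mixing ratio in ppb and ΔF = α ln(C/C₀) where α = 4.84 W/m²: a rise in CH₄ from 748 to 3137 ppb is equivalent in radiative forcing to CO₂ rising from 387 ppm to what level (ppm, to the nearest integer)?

C ≈ 479 ppm

CH₄ forcing: 0.036 × (√3137 − √748) = 0.036 × (56.0089 − 27.3496) = 0.036 × 28.6593 = 1.03173 W/m².
Set 4.84 ln(C/387) = 1.03173: ln(C/387) = 1.03173/4.84 = 0.21317, so C = 387 × e^0.21317 = 387 × 1.23760 = 478.95 ppm.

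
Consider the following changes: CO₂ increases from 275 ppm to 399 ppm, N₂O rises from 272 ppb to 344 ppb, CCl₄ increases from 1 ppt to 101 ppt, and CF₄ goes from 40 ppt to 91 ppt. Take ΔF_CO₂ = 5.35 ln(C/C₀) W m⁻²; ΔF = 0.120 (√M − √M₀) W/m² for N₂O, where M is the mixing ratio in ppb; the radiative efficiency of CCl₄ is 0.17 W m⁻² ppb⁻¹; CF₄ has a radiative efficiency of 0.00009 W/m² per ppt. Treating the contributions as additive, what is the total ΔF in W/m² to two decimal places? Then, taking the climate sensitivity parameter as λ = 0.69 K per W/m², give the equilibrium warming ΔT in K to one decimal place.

ΔF = 2.26 W/m²; ΔT = 1.6 K

CO₂: 5.35 × ln(399/275) = 5.35 × ln(1.45091) = 5.35 × 0.37219 = 1.9912 W/m².
N₂O: 0.120 × (√344 − √272) = 0.120 × (18.5472 − 16.4924) = 0.120 × 2.0548 = 0.2466 W/m².
CCl₄: Δ = 101 − 1 = 100 ppt = 0.100 ppb; ΔF = 0.17 × 0.100 = 0.0170 W/m².
CF₄: ΔF = 0.00009 × (91 − 40) = 0.00009 × 51 = 0.0046 W/m².
Total ΔF = 1.9912 + 0.2466 + 0.0170 + 0.0046 = 2.2594 W/m².
ΔT = λ ΔF = 0.69 × 2.26 = 1.5594 K.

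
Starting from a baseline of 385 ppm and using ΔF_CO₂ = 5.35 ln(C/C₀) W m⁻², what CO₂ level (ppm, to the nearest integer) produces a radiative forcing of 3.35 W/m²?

C ≈ 720 ppm

Set 5.35 ln(C/385) = 3.35, so ln(C/385) = 3.35/5.35 = 0.62617.
Then C/385 = e^0.62617 = 1.87043, giving C = 385 × 1.87043 = 720.12 ppm.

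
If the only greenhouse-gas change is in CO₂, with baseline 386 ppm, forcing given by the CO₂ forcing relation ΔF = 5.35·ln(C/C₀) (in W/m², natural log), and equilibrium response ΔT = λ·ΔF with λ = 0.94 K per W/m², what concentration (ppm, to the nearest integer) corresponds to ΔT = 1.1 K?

Required forcing: ΔF = ΔT/λ = 1.1/0.94 = 1.1702 W/m².
Then ln(C/386) = ΔF/5.35 = 1.1702/5.35 = 0.21873.
So C = 386 × e^0.21873 = 386 × 1.24450 = 480.38 ppm.

C ≈ 480 ppm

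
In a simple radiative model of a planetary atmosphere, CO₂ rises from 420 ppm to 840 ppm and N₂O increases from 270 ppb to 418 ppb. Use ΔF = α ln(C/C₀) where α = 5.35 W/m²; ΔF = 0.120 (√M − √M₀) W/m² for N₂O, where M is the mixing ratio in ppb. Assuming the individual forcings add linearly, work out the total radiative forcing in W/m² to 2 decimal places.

CO₂: 5.35 × ln(840/420) = 5.35 × ln(2.00000) = 5.35 × 0.69315 = 3.7084 W/m².
N₂O: 0.120 × (√418 − √270) = 0.120 × (20.4450 − 16.4317) = 0.120 × 4.0133 = 0.4816 W/m².
Total ΔF = 3.7084 + 0.4816 = 4.1900 W/m².

ΔF = 4.19 W/m²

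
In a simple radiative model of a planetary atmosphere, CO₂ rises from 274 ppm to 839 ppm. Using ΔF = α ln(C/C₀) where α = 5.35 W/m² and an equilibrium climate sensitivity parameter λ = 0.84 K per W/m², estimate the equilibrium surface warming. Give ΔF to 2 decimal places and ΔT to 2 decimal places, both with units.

ΔF = 5.99 W/m²; ΔT = 5.03 K

CO₂: 5.35 × ln(839/274) = 5.35 × ln(3.06204) = 5.35 × 1.11908 = 5.9871 W/m².
ΔT = λ ΔF = 0.84 × 5.99 = 5.0316 K.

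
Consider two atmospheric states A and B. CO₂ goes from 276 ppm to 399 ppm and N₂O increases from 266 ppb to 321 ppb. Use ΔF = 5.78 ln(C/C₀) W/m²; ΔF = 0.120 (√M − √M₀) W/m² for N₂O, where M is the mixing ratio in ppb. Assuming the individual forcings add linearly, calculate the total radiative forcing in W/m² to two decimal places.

ΔF = 2.32 W/m²

CO₂: 5.78 × ln(399/276) = 5.78 × ln(1.44565) = 5.78 × 0.36856 = 2.1303 W/m².
N₂O: 0.120 × (√321 − √266) = 0.120 × (17.9165 − 16.3095) = 0.120 × 1.6070 = 0.1928 W/m².
Total ΔF = 2.1303 + 0.1928 = 2.3231 W/m².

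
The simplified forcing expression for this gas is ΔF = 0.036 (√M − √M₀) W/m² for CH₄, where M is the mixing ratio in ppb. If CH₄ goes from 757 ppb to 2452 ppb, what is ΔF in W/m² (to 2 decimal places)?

ΔF = 0.79 W/m²

CH₄: 0.036 × (√2452 − √757) = 0.036 × (49.5177 − 27.5136) = 0.036 × 22.0041 = 0.7921 W/m².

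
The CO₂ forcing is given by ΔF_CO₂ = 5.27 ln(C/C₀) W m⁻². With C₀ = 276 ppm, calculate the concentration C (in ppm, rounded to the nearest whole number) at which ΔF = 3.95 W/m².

Set 5.27 ln(C/276) = 3.95, so ln(C/276) = 3.95/5.27 = 0.74953.
Then C/276 = e^0.74953 = 2.11601, giving C = 276 × 2.11601 = 584.02 ppm.

C ≈ 584 ppm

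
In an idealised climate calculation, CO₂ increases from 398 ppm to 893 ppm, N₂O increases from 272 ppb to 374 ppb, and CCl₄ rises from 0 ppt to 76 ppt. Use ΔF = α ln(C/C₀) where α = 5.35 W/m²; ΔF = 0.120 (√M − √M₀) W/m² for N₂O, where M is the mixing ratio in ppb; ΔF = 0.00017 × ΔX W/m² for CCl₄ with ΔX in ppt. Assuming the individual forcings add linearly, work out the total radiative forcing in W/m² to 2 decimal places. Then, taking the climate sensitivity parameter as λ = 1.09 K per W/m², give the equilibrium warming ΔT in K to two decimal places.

CO₂: 5.35 × ln(893/398) = 5.35 × ln(2.24372) = 5.35 × 0.80814 = 4.3235 W/m².
N₂O: 0.120 × (√374 − √272) = 0.120 × (19.3391 − 16.4924) = 0.120 × 2.8467 = 0.3416 W/m².
CCl₄: ΔF = 0.00017 × (76 − 0) = 0.00017 × 76 = 0.0129 W/m².
Total ΔF = 4.3235 + 0.3416 + 0.0129 = 4.6780 W/m².
ΔT = λ ΔF = 1.09 × 4.68 = 5.1012 K.

ΔF = 4.68 W/m²; ΔT = 5.10 K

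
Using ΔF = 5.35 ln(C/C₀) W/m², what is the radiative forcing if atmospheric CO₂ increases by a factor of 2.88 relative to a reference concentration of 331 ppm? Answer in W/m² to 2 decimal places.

Because the forcing depends only on the ratio C/C₀, the initial concentration does not enter.
ΔF = 5.35 × ln(2.88) = 5.35 × 1.05779 = 5.6592 W/m².

ΔF = 5.66 W/m²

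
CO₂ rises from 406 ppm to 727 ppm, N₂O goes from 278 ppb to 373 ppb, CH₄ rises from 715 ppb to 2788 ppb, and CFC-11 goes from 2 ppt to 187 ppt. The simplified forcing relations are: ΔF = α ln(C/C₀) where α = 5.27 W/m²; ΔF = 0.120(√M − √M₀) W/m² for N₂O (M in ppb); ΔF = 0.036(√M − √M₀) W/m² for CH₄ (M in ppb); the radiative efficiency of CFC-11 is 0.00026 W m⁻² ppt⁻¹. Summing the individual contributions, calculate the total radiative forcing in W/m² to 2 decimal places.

CO₂: 5.27 × ln(727/406) = 5.27 × ln(1.79064) = 5.27 × 0.58257 = 3.0701 W/m².
N₂O: 0.120 × (√373 − √278) = 0.120 × (19.3132 − 16.6733) = 0.120 × 2.6399 = 0.3168 W/m².
CH₄: 0.036 × (√2788 − √715) = 0.036 × (52.8015 − 26.7395) = 0.036 × 26.0620 = 0.9382 W/m².
CFC-11: ΔF = 0.00026 × (187 − 2) = 0.00026 × 185 = 0.0481 W/m².
Total ΔF = 3.0701 + 0.3168 + 0.9382 + 0.0481 = 4.3732 W/m².

ΔF = 4.37 W/m²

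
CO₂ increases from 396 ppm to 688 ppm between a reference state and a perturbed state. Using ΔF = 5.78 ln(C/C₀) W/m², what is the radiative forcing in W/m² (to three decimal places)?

CO₂ absorption bands are partially saturated, so forcing scales with the logarithm of the concentration ratio.
CO₂: 5.78 × ln(688/396) = 5.78 × ln(1.73737) = 5.78 × 0.55237 = 3.1927 W/m².

ΔF = 3.193 W/m²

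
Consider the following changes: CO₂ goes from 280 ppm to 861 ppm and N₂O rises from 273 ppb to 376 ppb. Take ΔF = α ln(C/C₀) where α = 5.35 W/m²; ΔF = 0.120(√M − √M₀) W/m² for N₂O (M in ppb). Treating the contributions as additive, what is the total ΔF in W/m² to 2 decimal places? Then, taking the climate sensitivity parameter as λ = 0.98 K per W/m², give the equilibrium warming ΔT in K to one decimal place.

ΔF = 6.35 W/m²; ΔT = 6.2 K

CO₂: 5.35 × ln(861/280) = 5.35 × ln(3.07500) = 5.35 × 1.12330 = 6.0097 W/m².
N₂O: 0.120 × (√376 − √273) = 0.120 × (19.3907 − 16.5227) = 0.120 × 2.8680 = 0.3442 W/m².
Total ΔF = 6.0097 + 0.3442 = 6.3539 W/m².
ΔT = λ ΔF = 0.98 × 6.35 = 6.2230 K.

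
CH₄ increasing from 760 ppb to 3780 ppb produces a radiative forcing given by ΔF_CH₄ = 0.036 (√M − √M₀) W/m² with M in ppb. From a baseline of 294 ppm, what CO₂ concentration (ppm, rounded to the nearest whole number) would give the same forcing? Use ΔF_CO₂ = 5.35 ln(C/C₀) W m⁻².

C ≈ 369 ppm

CH₄ forcing: 0.036 × (√3780 − √760) = 0.036 × (61.4817 − 27.5681) = 0.036 × 33.9136 = 1.22089 W/m².
Set 5.35 ln(C/294) = 1.22089: ln(C/294) = 1.22089/5.35 = 0.22820, so C = 294 × e^0.22820 = 294 × 1.25634 = 369.36 ppm.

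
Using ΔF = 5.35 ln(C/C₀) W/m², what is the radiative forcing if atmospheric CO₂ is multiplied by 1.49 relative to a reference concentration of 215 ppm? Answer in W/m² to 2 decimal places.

ΔF = 2.13 W/m²

ΔF = 5.35 × ln(1.49) = 5.35 × 0.39878 = 2.1335 W/m².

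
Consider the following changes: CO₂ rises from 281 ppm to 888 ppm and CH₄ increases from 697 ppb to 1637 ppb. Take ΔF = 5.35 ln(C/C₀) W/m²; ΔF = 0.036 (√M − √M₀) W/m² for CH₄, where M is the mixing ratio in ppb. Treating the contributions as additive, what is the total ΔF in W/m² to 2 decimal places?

CO₂: 5.35 × ln(888/281) = 5.35 × ln(3.16014) = 5.35 × 1.15062 = 6.1558 W/m².
CH₄: 0.036 × (√1637 − √697) = 0.036 × (40.4599 − 26.4008) = 0.036 × 14.0591 = 0.5061 W/m².
Total ΔF = 6.1558 + 0.5061 = 6.6619 W/m².

ΔF = 6.66 W/m²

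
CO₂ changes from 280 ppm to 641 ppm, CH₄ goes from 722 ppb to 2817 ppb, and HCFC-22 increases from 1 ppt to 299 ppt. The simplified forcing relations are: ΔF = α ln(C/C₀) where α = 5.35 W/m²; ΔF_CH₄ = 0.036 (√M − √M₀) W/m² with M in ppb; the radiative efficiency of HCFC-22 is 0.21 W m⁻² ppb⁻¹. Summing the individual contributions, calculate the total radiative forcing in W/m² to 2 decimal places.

CO₂: 5.35 × ln(641/280) = 5.35 × ln(2.28929) = 5.35 × 0.82824 = 4.4311 W/m².
CH₄: 0.036 × (√2817 − √722) = 0.036 × (53.0754 − 26.8701) = 0.036 × 26.2053 = 0.9434 W/m².
HCFC-22: Δ = 299 − 1 = 298 ppt = 0.298 ppb; ΔF = 0.21 × 0.298 = 0.0626 W/m².
Total ΔF = 4.4311 + 0.9434 + 0.0626 = 5.4371 W/m².

ΔF = 5.44 W/m²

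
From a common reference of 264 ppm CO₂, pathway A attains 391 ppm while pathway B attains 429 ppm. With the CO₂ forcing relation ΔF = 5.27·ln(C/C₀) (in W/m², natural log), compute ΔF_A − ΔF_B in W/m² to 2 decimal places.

ΔF_A − ΔF_B = -0.49 W/m²

ΔF_A = 5.27 ln(391/264) = 5.27 × 0.39276 = 2.0698 W/m².
ΔF_B = 5.27 ln(429/264) = 5.27 × 0.48551 = 2.5586 W/m².
Difference: 2.0698 − 2.5586 = -0.4888 W/m².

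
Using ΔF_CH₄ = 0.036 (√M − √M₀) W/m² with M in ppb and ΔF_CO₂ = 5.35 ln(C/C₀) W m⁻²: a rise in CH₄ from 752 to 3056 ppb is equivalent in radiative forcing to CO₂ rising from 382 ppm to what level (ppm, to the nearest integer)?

C ≈ 461 ppm

CH₄ forcing: 0.036 × (√3056 − √752) = 0.036 × (55.2811 − 27.4226) = 0.036 × 27.8585 = 1.00291 W/m².
Set 5.35 ln(C/382) = 1.00291: ln(C/382) = 1.00291/5.35 = 0.18746, so C = 382 × e^0.18746 = 382 × 1.20618 = 460.76 ppm.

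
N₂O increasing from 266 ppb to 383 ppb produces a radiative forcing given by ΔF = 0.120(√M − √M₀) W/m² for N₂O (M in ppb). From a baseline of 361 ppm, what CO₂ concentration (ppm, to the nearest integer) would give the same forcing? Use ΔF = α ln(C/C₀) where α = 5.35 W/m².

C ≈ 388 ppm

N₂O forcing: 0.120 × (√383 − √266) = 0.120 × (19.5704 − 16.3095) = 0.120 × 3.2609 = 0.39131 W/m².
Set 5.35 ln(C/361) = 0.39131: ln(C/361) = 0.39131/5.35 = 0.07314, so C = 361 × e^0.07314 = 361 × 1.07588 = 388.39 ppm.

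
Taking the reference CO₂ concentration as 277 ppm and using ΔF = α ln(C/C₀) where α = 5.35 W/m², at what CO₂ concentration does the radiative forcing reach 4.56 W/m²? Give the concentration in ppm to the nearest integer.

C ≈ 650 ppm

Set 5.35 ln(C/277) = 4.56, so ln(C/277) = 4.56/5.35 = 0.85234.
Then C/277 = e^0.85234 = 2.34513, giving C = 277 × 2.34513 = 649.60 ppm.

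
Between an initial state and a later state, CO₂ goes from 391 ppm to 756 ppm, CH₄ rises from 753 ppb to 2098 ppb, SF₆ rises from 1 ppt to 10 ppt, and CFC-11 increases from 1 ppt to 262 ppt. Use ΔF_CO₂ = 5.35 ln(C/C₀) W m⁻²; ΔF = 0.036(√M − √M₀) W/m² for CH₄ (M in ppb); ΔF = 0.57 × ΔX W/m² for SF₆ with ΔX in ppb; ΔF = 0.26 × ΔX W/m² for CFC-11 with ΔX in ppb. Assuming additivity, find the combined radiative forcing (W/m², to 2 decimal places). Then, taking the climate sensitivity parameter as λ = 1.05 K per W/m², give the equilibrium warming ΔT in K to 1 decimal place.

ΔF = 4.26 W/m²; ΔT = 4.5 K

CO₂: 5.35 × ln(756/391) = 5.35 × ln(1.93350) = 5.35 × 0.65933 = 3.5274 W/m².
CH₄: 0.036 × (√2098 − √753) = 0.036 × (45.8039 − 27.4408) = 0.036 × 18.3631 = 0.6611 W/m².
SF₆: Δ = 10 − 1 = 9 ppt = 0.009 ppb; ΔF = 0.57 × 0.009 = 0.0051 W/m².
CFC-11: Δ = 262 − 1 = 261 ppt = 0.261 ppb; ΔF = 0.26 × 0.261 = 0.0679 W/m².
Total ΔF = 3.5274 + 0.6611 + 0.0051 + 0.0679 = 4.2615 W/m².
ΔT = λ ΔF = 1.05 × 4.26 = 4.4730 K.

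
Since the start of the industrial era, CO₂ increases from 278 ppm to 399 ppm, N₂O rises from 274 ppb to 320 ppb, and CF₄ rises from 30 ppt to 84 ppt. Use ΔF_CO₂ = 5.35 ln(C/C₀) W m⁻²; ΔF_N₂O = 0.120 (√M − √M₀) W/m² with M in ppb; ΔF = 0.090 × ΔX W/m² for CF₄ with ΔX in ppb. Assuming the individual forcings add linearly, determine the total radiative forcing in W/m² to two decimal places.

CO₂: 5.35 × ln(399/278) = 5.35 × ln(1.43525) = 5.35 × 0.36134 = 1.9332 W/m².
N₂O: 0.120 × (√320 − √274) = 0.120 × (17.8885 − 16.5529) = 0.120 × 1.3356 = 0.1603 W/m².
CF₄: Δ = 84 − 30 = 54 ppt = 0.054 ppb; ΔF = 0.090 × 0.054 = 0.0049 W/m².
Total ΔF = 1.9332 + 0.1603 + 0.0049 = 2.0984 W/m².

ΔF = 2.10 W/m²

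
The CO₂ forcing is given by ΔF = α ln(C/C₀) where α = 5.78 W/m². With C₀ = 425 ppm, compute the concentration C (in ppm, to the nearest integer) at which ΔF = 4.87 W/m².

C ≈ 987 ppm

Set 5.78 ln(C/425) = 4.87, so ln(C/425) = 4.87/5.78 = 0.84256.
Then C/425 = e^0.84256 = 2.32230, giving C = 425 × 2.32230 = 986.98 ppm.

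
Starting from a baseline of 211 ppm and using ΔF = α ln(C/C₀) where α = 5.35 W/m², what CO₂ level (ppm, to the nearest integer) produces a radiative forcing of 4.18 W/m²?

C ≈ 461 ppm

Set 5.35 ln(C/211) = 4.18, so ln(C/211) = 4.18/5.35 = 0.78131.
Then C/211 = e^0.78131 = 2.18433, giving C = 211 × 2.18433 = 460.89 ppm.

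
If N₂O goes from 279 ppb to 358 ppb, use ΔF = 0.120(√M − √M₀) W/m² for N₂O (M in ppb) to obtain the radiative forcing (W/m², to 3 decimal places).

ΔF = 0.266 W/m²

N₂O: 0.120 × (√358 − √279) = 0.120 × (18.9209 − 16.7033) = 0.120 × 2.2176 = 0.2661 W/m².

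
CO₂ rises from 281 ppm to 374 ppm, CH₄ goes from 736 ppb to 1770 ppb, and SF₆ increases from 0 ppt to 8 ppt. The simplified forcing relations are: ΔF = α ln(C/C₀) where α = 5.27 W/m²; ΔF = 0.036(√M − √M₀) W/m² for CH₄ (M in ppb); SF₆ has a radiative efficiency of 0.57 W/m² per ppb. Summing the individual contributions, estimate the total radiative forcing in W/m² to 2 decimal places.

ΔF = 2.05 W/m²

CO₂: 5.27 × ln(374/281) = 5.27 × ln(1.33096) = 5.27 × 0.28590 = 1.5067 W/m².
CH₄: 0.036 × (√1770 − √736) = 0.036 × (42.0714 − 27.1293) = 0.036 × 14.9421 = 0.5379 W/m².
SF₆: Δ = 8 − 0 = 8 ppt = 0.008 ppb; ΔF = 0.57 × 0.008 = 0.0046 W/m².
Total ΔF = 1.5067 + 0.5379 + 0.0046 = 2.0492 W/m².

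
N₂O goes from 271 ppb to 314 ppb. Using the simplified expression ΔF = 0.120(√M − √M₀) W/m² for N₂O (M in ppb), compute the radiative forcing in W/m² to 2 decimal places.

ΔF = 0.15 W/m²

N₂O: 0.120 × (√314 − √271) = 0.120 × (17.7200 − 16.4621) = 0.120 × 1.2579 = 0.1509 W/m².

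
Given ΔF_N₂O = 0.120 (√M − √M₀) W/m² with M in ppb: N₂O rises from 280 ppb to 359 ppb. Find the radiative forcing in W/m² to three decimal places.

N₂O: 0.120 × (√359 − √280) = 0.120 × (18.9473 − 16.7332) = 0.120 × 2.2141 = 0.2657 W/m².

ΔF = 0.266 W/m²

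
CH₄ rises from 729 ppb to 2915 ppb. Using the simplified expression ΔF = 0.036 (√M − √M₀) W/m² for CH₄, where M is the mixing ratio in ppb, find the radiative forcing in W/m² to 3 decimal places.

ΔF = 0.972 W/m²

CH₄: 0.036 × (√2915 − √729) = 0.036 × (53.9907 − 27.0000) = 0.036 × 26.9907 = 0.9717 W/m².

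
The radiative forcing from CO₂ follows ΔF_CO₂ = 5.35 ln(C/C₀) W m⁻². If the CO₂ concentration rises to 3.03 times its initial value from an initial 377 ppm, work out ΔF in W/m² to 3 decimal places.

ΔF = 5.35 × ln(3.03) = 5.35 × 1.10856 = 5.9308 W/m².

ΔF = 5.931 W/m²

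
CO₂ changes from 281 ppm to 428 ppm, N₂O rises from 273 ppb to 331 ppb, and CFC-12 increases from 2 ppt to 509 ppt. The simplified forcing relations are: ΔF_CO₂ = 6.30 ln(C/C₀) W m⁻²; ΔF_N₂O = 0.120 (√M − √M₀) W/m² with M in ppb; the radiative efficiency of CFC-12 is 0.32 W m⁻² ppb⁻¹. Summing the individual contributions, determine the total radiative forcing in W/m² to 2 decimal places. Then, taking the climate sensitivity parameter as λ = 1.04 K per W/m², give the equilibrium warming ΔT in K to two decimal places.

ΔF = 3.01 W/m²; ΔT = 3.13 K

CO₂: 6.30 × ln(428/281) = 6.30 × ln(1.52313) = 6.30 × 0.42077 = 2.6509 W/m².
N₂O: 0.120 × (√331 − √273) = 0.120 × (18.1934 − 16.5227) = 0.120 × 1.6707 = 0.2005 W/m².
CFC-12: Δ = 509 − 2 = 507 ppt = 0.507 ppb; ΔF = 0.32 × 0.507 = 0.1622 W/m².
Total ΔF = 2.6509 + 0.2005 + 0.1622 = 3.0136 W/m².
ΔT = λ ΔF = 1.04 × 3.01 = 3.1304 K.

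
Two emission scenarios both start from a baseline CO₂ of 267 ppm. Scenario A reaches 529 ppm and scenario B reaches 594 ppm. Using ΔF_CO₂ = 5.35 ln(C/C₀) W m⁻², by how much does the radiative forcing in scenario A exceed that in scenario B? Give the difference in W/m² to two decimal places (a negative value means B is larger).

ΔF_A = 5.35 ln(529/267) = 5.35 × 0.68374 = 3.6580 W/m².
ΔF_B = 5.35 ln(594/267) = 5.35 × 0.79963 = 4.2780 W/m².
Difference: 3.6580 − 4.2780 = -0.6200 W/m².

ΔF_A − ΔF_B = -0.62 W/m²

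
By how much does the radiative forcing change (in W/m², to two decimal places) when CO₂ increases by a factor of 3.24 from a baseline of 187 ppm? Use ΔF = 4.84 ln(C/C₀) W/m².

ΔF = 5.69 W/m²

Because the forcing depends only on the ratio C/C₀, the initial concentration does not enter.
ΔF = 4.84 × ln(3.24) = 4.84 × 1.17557 = 5.6898 W/m².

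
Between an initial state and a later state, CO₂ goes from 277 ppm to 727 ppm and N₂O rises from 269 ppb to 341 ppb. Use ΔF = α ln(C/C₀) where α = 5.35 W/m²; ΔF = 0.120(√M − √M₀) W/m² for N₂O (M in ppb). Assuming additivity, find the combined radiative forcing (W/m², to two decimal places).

CO₂: 5.35 × ln(727/277) = 5.35 × ln(2.62455) = 5.35 × 0.96491 = 5.1623 W/m².
N₂O: 0.120 × (√341 − √269) = 0.120 × (18.4662 − 16.4012) = 0.120 × 2.0650 = 0.2478 W/m².
Total ΔF = 5.1623 + 0.2478 = 5.4101 W/m².

ΔF = 5.41 W/m²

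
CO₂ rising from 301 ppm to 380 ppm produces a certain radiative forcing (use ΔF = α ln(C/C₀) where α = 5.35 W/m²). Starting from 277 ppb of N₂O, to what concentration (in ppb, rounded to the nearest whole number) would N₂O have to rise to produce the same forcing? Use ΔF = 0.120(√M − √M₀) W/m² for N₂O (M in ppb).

M ≈ 731 ppb

CO₂ forcing: 5.35 × ln(380/301) = 5.35 × 0.233061 = 1.24688 W/m².
Set 0.120(√M − √277) = 1.24688: √M = 1.24688/0.120 + √277 = 10.3907 + 16.6433 = 27.0340.
M = (27.0340)² = 730.84 ppb.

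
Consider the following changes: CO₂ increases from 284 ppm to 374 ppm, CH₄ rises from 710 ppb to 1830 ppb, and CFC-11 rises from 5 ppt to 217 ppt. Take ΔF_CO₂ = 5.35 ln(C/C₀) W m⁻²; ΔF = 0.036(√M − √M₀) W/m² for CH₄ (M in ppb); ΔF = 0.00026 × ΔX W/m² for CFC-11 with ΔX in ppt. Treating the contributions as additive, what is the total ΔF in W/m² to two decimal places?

CO₂: 5.35 × ln(374/284) = 5.35 × ln(1.31690) = 5.35 × 0.27528 = 1.4727 W/m².
CH₄: 0.036 × (√1830 − √710) = 0.036 × (42.7785 − 26.6458) = 0.036 × 16.1327 = 0.5808 W/m².
CFC-11: ΔF = 0.00026 × (217 − 5) = 0.00026 × 212 = 0.0551 W/m².
Total ΔF = 1.4727 + 0.5808 + 0.0551 = 2.1086 W/m².

ΔF = 2.11 W/m²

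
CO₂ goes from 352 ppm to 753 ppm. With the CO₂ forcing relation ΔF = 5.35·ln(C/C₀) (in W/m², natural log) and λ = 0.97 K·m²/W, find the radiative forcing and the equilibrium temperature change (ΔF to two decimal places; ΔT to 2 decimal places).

CO₂: 5.35 × ln(753/352) = 5.35 × ln(2.13920) = 5.35 × 0.76043 = 4.0683 W/m².
ΔT = λ ΔF = 0.97 × 4.07 = 3.9479 K.

ΔF = 4.07 W/m²; ΔT = 3.95 K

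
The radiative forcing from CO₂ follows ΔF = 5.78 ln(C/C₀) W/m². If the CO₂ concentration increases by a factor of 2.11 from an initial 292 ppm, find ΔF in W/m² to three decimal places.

ΔF = 5.78 × ln(2.11) = 5.78 × 0.74669 = 4.3159 W/m².

ΔF = 4.316 W/m²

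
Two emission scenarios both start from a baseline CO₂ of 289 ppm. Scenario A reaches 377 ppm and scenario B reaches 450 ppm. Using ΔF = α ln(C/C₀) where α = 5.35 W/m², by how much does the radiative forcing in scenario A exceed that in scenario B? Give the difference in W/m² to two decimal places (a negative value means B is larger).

ΔF_A − ΔF_B = -0.95 W/m²

ΔF_A = 5.35 ln(377/289) = 5.35 × 0.26582 = 1.4221 W/m².
ΔF_B = 5.35 ln(450/289) = 5.35 × 0.44282 = 2.3691 W/m².
Difference: 1.4221 − 2.3691 = -0.9470 W/m².
(Equivalently, ΔF_A − ΔF_B = 5.35 ln(377/450) = 5.35 × -0.17700 = -0.9470 W/m².)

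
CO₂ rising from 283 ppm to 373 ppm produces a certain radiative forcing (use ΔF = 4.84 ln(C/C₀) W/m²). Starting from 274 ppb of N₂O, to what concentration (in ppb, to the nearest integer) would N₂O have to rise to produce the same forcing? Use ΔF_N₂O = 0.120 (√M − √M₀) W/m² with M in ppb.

M ≈ 767 ppb

CO₂ forcing: 4.84 × ln(373/283) = 4.84 × 0.276132 = 1.33648 W/m².
Set 0.120(√M − √274) = 1.33648: √M = 1.33648/0.120 + √274 = 11.1373 + 16.5529 = 27.6902.
M = (27.6902)² = 766.75 ppb.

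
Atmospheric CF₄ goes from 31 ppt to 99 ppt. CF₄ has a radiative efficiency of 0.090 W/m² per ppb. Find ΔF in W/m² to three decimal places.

CF₄: Δ = 99 − 31 = 68 ppt = 0.068 ppb; ΔF = 0.090 × 0.068 = 0.0061 W/m².

ΔF = 0.006 W/m²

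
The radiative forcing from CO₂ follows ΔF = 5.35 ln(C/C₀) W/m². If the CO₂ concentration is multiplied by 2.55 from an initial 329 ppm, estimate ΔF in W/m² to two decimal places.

ΔF = 5.01 W/m²

ΔF = 5.35 × ln(2.55) = 5.35 × 0.93609 = 5.0081 W/m².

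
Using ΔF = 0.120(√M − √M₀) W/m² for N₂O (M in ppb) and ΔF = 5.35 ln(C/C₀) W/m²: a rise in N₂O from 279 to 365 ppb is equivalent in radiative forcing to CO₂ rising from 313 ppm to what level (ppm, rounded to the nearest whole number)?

N₂O forcing: 0.120 × (√365 − √279) = 0.120 × (19.1050 − 16.7033) = 0.120 × 2.4017 = 0.28820 W/m².
Set 5.35 ln(C/313) = 0.28820: ln(C/313) = 0.28820/5.35 = 0.05387, so C = 313 × e^0.05387 = 313 × 1.05535 = 330.32 ppm.

C ≈ 330 ppm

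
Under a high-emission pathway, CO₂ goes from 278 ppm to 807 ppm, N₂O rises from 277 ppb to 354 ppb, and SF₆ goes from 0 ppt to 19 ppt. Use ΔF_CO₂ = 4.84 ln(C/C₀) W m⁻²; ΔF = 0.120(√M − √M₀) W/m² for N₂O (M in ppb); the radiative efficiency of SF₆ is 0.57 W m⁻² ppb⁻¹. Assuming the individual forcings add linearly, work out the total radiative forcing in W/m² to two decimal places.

ΔF = 5.43 W/m²

CO₂: 4.84 × ln(807/278) = 4.84 × ln(2.90288) = 4.84 × 1.06570 = 5.1580 W/m².
N₂O: 0.120 × (√354 − √277) = 0.120 × (18.8149 − 16.6433) = 0.120 × 2.1716 = 0.2606 W/m².
SF₆: Δ = 19 − 0 = 19 ppt = 0.019 ppb; ΔF = 0.57 × 0.019 = 0.0108 W/m².
Total ΔF = 5.1580 + 0.2606 + 0.0108 = 5.4294 W/m².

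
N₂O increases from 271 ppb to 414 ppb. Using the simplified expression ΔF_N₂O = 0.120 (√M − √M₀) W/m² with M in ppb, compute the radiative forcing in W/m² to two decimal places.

ΔF = 0.47 W/m²

N₂O: 0.120 × (√414 − √271) = 0.120 × (20.3470 − 16.4621) = 0.120 × 3.8849 = 0.4662 W/m².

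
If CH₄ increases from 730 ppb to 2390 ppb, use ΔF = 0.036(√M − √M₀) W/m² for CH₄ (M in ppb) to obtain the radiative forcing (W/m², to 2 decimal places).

CH₄: 0.036 × (√2390 − √730) = 0.036 × (48.8876 − 27.0185) = 0.036 × 21.8691 = 0.7873 W/m².

ΔF = 0.79 W/m²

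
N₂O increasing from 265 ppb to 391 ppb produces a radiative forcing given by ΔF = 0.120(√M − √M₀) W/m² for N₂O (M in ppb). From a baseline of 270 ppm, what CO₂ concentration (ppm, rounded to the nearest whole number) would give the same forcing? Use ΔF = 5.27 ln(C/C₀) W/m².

N₂O forcing: 0.120 × (√391 − √265) = 0.120 × (19.7737 − 16.2788) = 0.120 × 3.4949 = 0.41939 W/m².
Set 5.27 ln(C/270) = 0.41939: ln(C/270) = 0.41939/5.27 = 0.07958, so C = 270 × e^0.07958 = 270 × 1.08283 = 292.36 ppm.

C ≈ 292 ppm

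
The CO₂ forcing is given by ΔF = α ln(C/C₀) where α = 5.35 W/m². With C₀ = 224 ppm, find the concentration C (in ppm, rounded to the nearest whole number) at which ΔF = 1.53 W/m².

C ≈ 298 ppm

Set 5.35 ln(C/224) = 1.53, so ln(C/224) = 1.53/5.35 = 0.28598.
Then C/224 = e^0.28598 = 1.33107, giving C = 224 × 1.33107 = 298.16 ppm.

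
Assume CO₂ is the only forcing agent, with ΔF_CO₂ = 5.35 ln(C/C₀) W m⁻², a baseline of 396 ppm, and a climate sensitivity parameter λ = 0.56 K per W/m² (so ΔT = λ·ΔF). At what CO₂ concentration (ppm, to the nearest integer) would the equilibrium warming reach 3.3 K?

Required forcing: ΔF = ΔT/λ = 3.3/0.56 = 5.8929 W/m².
Then ln(C/396) = ΔF/5.35 = 5.8929/5.35 = 1.10148.
So C = 396 × e^1.10148 = 396 × 3.00862 = 1191.41 ppm.

C ≈ 1191 ppm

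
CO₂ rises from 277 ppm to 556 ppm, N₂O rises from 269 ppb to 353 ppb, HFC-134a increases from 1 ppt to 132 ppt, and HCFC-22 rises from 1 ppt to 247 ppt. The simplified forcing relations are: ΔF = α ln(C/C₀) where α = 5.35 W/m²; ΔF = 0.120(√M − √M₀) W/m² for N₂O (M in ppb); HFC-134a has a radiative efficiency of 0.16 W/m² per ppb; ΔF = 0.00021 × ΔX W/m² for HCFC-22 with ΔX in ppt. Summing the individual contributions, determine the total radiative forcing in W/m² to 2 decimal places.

ΔF = 4.09 W/m²

CO₂: 5.35 × ln(556/277) = 5.35 × ln(2.00722) = 5.35 × 0.69675 = 3.7276 W/m².
N₂O: 0.120 × (√353 − √269) = 0.120 × (18.7883 − 16.4012) = 0.120 × 2.3871 = 0.2865 W/m².
HFC-134a: Δ = 132 − 1 = 131 ppt = 0.131 ppb; ΔF = 0.16 × 0.131 = 0.0210 W/m².
HCFC-22: ΔF = 0.00021 × (247 − 1) = 0.00021 × 246 = 0.0517 W/m².
Total ΔF = 3.7276 + 0.2865 + 0.0210 + 0.0517 = 4.0868 W/m².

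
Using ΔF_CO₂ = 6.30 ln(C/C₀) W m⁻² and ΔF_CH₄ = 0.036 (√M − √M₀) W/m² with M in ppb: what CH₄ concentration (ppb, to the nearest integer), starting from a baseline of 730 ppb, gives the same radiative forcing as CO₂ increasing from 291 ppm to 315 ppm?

CO₂ forcing: 6.30 × ln(315/291) = 6.30 × 0.079249 = 0.49927 W/m².
Set 0.036(√M − √730) = 0.49927: √M = 0.49927/0.036 + √730 = 13.8686 + 27.0185 = 40.8871.
M = (40.8871)² = 1671.75 ppb.

M ≈ 1672 ppb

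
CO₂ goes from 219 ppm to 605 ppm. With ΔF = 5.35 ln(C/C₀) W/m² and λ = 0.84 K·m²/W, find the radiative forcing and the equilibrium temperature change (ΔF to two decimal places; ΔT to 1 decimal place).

CO₂: 5.35 × ln(605/219) = 5.35 × ln(2.76256) = 5.35 × 1.01616 = 5.4365 W/m².
ΔT = λ ΔF = 0.84 × 5.44 = 4.5696 K.

ΔF = 5.44 W/m²; ΔT = 4.6 K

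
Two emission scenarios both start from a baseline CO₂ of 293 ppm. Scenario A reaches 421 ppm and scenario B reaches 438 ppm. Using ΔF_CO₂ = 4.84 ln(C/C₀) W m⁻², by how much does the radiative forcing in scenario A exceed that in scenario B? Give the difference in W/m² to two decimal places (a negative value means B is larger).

ΔF_A − ΔF_B = -0.19 W/m²

ΔF_A = 4.84 ln(421/293) = 4.84 × 0.36246 = 1.7543 W/m².
ΔF_B = 4.84 ln(438/293) = 4.84 × 0.40205 = 1.9459 W/m².
Difference: 1.7543 − 1.9459 = -0.1916 W/m².
(Equivalently, ΔF_A − ΔF_B = 4.84 ln(421/438) = 4.84 × -0.03959 = -0.1916 W/m².)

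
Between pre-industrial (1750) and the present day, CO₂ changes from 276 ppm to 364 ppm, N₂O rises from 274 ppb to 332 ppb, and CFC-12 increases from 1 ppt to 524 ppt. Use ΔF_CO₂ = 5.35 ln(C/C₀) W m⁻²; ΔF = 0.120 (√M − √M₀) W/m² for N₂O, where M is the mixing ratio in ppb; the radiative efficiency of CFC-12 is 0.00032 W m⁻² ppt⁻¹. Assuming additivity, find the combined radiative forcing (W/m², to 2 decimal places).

ΔF = 1.85 W/m²

CO₂: 5.35 × ln(364/276) = 5.35 × ln(1.31884) = 5.35 × 0.27675 = 1.4806 W/m².
N₂O: 0.120 × (√332 − √274) = 0.120 × (18.2209 − 16.5529) = 0.120 × 1.6680 = 0.2002 W/m².
CFC-12: ΔF = 0.00032 × (524 − 1) = 0.00032 × 523 = 0.1674 W/m².
Total ΔF = 1.4806 + 0.2002 + 0.1674 = 1.8482 W/m².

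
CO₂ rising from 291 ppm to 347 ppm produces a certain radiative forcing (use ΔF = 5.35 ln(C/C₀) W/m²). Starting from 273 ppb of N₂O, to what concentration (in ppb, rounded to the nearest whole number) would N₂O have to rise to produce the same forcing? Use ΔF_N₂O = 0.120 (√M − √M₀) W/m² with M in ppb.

M ≈ 594 ppb

CO₂ forcing: 5.35 × ln(347/291) = 5.35 × 0.176002 = 0.94161 W/m².
Set 0.120(√M − √273) = 0.94161: √M = 0.94161/0.120 + √273 = 7.8468 + 16.5227 = 24.3695.
M = (24.3695)² = 593.87 ppb.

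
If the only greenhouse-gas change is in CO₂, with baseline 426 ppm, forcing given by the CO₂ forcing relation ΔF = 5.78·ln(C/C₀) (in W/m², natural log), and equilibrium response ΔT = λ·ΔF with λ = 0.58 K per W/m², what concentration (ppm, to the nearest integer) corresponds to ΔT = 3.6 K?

Required forcing: ΔF = ΔT/λ = 3.6/0.58 = 6.2069 W/m².
Then ln(C/426) = ΔF/5.78 = 6.2069/5.78 = 1.07386.
So C = 426 × e^1.07386 = 426 × 2.92665 = 1246.75 ppm.

C ≈ 1247 ppm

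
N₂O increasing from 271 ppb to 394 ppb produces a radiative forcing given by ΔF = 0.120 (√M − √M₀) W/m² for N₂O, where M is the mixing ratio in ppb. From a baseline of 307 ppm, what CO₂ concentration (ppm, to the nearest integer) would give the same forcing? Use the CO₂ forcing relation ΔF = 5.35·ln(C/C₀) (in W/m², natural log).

C ≈ 331 ppm

N₂O forcing: 0.120 × (√394 − √271) = 0.120 × (19.8494 − 16.4621) = 0.120 × 3.3873 = 0.40648 W/m².
Set 5.35 ln(C/307) = 0.40648: ln(C/307) = 0.40648/5.35 = 0.07598, so C = 307 × e^0.07598 = 307 × 1.07894 = 331.23 ppm.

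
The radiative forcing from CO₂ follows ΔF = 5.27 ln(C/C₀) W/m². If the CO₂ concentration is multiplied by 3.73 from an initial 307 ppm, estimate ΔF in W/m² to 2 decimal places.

ΔF = 5.27 × ln(3.73) = 5.27 × 1.31641 = 6.9375 W/m².

ΔF = 6.94 W/m²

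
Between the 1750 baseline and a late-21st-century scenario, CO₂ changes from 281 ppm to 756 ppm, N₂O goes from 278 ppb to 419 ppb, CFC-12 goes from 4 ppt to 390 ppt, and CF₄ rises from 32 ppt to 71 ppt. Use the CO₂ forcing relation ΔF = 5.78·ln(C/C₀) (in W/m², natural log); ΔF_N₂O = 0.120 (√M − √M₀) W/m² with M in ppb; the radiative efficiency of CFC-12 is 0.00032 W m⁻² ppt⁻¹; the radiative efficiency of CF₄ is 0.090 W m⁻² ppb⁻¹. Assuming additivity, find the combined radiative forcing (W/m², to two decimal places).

CO₂: 5.78 × ln(756/281) = 5.78 × ln(2.69039) = 5.78 × 0.98969 = 5.7204 W/m².
N₂O: 0.120 × (√419 − √278) = 0.120 × (20.4695 − 16.6733) = 0.120 × 3.7962 = 0.4555 W/m².
CFC-12: ΔF = 0.00032 × (390 − 4) = 0.00032 × 386 = 0.1235 W/m².
CF₄: Δ = 71 − 32 = 39 ppt = 0.039 ppb; ΔF = 0.090 × 0.039 = 0.0035 W/m².
Total ΔF = 5.7204 + 0.4555 + 0.1235 + 0.0035 = 6.3029 W/m².

ΔF = 6.30 W/m²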